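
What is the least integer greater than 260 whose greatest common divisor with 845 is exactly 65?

845 = 65·13. Any k with gcd(k, 845) = 65 is a multiple of 65, say 65s, with s coprime to 13.
Need s > 260/65, so s ≥ 5. First s ≥ 5 with gcd(s, 13) = 1 is s = 5. Thus k = 65·5 = 325.

325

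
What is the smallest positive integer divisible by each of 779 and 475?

19475

gcd first: 779 = 1·475 + 304; 475 = 1·304 + 171; 304 = 1·171 + 133; 171 = 1·133 + 38; 133 = 3·38 + 19; 38 = 2·19 + 0 → gcd = 19
lcm = 779·475/gcd = 370025/19 = 19475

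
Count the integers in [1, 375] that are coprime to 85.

85 = 5·17. Inclusion–exclusion on these primes:
375 − ⌊375/5⌋ − ⌊375/17⌋ + ⌊375/85⌋ = 282

282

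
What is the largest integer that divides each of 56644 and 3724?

196

Euclid: 56644 = 15·3724 + 784; 3724 = 4·784 + 588; 784 = 1·588 + 196; 588 = 3·196 + 0. Last nonzero remainder: 196.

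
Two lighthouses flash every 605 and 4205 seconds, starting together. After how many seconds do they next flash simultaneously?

508805

gcd first: 4205 = 6·605 + 575; 605 = 1·575 + 30; 575 = 19·30 + 5; 30 = 6·5 + 0 → gcd = 5
lcm = 605·4205/gcd = 2544025/5 = 508805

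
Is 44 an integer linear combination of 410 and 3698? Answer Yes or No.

By Bézout, 410p − 3698q = 44 has integer solutions iff gcd(410, 3698) | 44.
Euclid: 3698 = 9·410 + 8; 410 = 51·8 + 2; 8 = 4·2 + 0. gcd = 2; 44 mod 2 = 0. Yes.

Yes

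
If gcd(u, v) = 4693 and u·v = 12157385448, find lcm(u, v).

2590536

Since gcd(u,v)·lcm(u,v) = uv, lcm = 12157385448/4693 = 2590536.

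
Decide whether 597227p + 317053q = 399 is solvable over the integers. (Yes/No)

By Bézout, 597227p + 317053q = 399 has integer solutions iff gcd(597227, 317053) | 399.
Euclid: 597227 = 1·317053 + 280174; 317053 = 1·280174 + 36879; 280174 = 7·36879 + 22021; 36879 = 1·22021 + 14858; 22021 = 1·14858 + 7163; 14858 = 2·7163 + 532; 7163 = 13·532 + 247; 532 = 2·247 + 38; 247 = 6·38 + 19; 38 = 2·19 + 0. gcd = 19; 399 mod 19 = 0. Yes.

Yes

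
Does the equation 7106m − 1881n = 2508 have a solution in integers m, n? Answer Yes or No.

Yes

By Bézout, 7106m − 1881n = 2508 has integer solutions iff gcd(7106, 1881) | 2508.
Euclid: 7106 = 3·1881 + 1463; 1881 = 1·1463 + 418; 1463 = 3·418 + 209; 418 = 2·209 + 0. gcd = 209; 2508 mod 209 = 0. Yes.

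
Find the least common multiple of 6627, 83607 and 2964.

6627 = 3 · 47²; 83607 = 3 · 29 · 31²; 2964 = 2² · 3 · 13 · 19
lcm takes max exponent of each prime: 2² · 3 · 13 · 19 · 29 · 31² · 47² = 182471608644

182471608644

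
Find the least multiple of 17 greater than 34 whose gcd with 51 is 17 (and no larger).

68

gcd(m, 51) = 17 forces 17 | m; write m = 17s. Then gcd(17s, 17·3) = 17·gcd(s, 3), so need gcd(s, 3) = 1.
17s > 34 gives s ≥ 3. The least s ≥ 3 coprime to 3 is 4, so m = 17·4 = 68.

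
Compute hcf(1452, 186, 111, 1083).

gcd(1452, 186): 1452 = 7·186 + 150; 186 = 1·150 + 36; 150 = 4·36 + 6; 36 = 6·6 + 0 → 6
gcd(6, 111): 111 = 18·6 + 3; 6 = 2·3 + 0 → 3
gcd(3, 1083): 1083 = 361·3 + 0 → 3

3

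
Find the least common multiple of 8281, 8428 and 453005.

306231380

8281 = 7² · 13²; 8428 = 2² · 7² · 43; 453005 = 5 · 7² · 43²
lcm takes max exponent of each prime: 2² · 5 · 7² · 13² · 43² = 306231380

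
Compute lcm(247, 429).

8151

247 = 13 · 19; 429 = 3 · 11 · 13
max exponents: 3 · 11 · 13 · 19 = 8151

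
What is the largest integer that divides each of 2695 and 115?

Euclid: 2695 = 23·115 + 50; 115 = 2·50 + 15; 50 = 3·15 + 5; 15 = 3·5 + 0. Last nonzero remainder: 5.

5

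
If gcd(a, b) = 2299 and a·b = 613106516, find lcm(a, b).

For any two positive integers, gcd × lcm equals their product. Hence lcm = 613106516 / 2299 = 266684.

266684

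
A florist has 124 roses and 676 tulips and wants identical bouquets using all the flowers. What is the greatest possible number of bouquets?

4

124 = 2² · 31
676 = 2² · 13²
Common: 2² = 4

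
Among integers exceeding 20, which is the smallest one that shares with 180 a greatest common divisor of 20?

40

Multiples of 20 above 20: 20·2, 20·3, … . Need the cofactor coprime to 180/20 = 9.
Checking s = 2, 3, … the first with gcd(s, 9) = 1 is s = 2, giving 40.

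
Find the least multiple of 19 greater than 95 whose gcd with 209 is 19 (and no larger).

gcd(x, 209) = 19 forces 19 | x; write x = 19s. Then gcd(19s, 19·11) = 19·gcd(s, 11), so need gcd(s, 11) = 1.
19s > 95 gives s ≥ 6. The least s ≥ 6 coprime to 11 is 6, so x = 19·6 = 114.

114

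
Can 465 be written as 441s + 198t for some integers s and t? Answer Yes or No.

No

gcd(441, 198): 441 = 2·198 + 45; 198 = 4·45 + 18; 45 = 2·18 + 9; 18 = 2·9 + 0 → 9
9 does not divide 465, so a solution does not exist.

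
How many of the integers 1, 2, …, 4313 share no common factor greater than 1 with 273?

2276

Prime factors of 273: 3, 7, 13. Count integers ≤ 4313 divisible by none of them.
By inclusion–exclusion: 4313 − ⌊4313/3⌋ − ⌊4313/7⌋ − ⌊4313/13⌋ + ⌊4313/21⌋ + ⌊4313/39⌋ + ⌊4313/91⌋ − ⌊4313/273⌋ = 2276.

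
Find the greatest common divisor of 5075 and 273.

5075 = 5² · 7 · 29
273 = 3 · 7 · 13
Common: 7 = 7

7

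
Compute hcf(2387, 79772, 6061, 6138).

2387 = 7 · 11 · 31; 79772 = 2² · 7² · 11 · 37; 6061 = 11 · 19 · 29; 6138 = 2 · 3² · 11 · 31
gcd takes min exponent of each prime: 11 = 11

11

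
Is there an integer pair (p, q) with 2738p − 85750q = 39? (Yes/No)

By Bézout, 2738p − 85750q = 39 has integer solutions iff gcd(2738, 85750) | 39.
Euclid: 85750 = 31·2738 + 872; 2738 = 3·872 + 122; 872 = 7·122 + 18; 122 = 6·18 + 14; 18 = 1·14 + 4; 14 = 3·4 + 2; 4 = 2·2 + 0. gcd = 2; 39 mod 2 = 1. No.

No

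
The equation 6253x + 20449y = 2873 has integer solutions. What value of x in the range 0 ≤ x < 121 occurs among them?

gcd(6253, 20449) = 169 (Euclid: 20449 = 3·6253 + 1690; 6253 = 3·1690 + 1183; 1690 = 1·1183 + 507; 1183 = 2·507 + 169; 507 = 3·169 + 0), and 169 | 2873.
Extended Euclid: 6253·(36) + 20449·(-11) = 169. Scale by 17: x₀ = 612.
General solution x = x₀ + 121t; reducing mod 121 gives x = 7 (and y = -2).

7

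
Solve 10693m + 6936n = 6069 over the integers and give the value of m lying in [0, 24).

9

Euclid: 10693 = 1·6936 + 3757; 6936 = 1·3757 + 3179; 3757 = 1·3179 + 578; 3179 = 5·578 + 289; 578 = 2·289 + 0 → gcd = 289; 6069 = 289·21.
Back-substitution yields 10693·(-11) + 6936·(17) = 289, so one solution is m = -11·21 = -231, n = 17·21 = 357.
Solutions in m differ by 6936/289 = 24; the one in [0, 24) is -231 mod 24 = 9.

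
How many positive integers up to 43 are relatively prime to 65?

32

Prime factors of 65: 5, 13. Count integers ≤ 43 divisible by none of them.
By inclusion–exclusion: 43 − ⌊43/5⌋ − ⌊43/13⌋ + ⌊43/65⌋ = 32.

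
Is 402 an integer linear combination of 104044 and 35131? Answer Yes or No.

By Bézout, 104044s − 35131t = 402 has integer solutions iff gcd(104044, 35131) | 402.
Euclid: 104044 = 2·35131 + 33782; 35131 = 1·33782 + 1349; 33782 = 25·1349 + 57; 1349 = 23·57 + 38; 57 = 1·38 + 19; 38 = 2·19 + 0. gcd = 19; 402 mod 19 = 3. No.

No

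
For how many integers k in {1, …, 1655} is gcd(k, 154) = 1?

154 = 2·7·11. Inclusion–exclusion on these primes:
1655 − ⌊1655/2⌋ − ⌊1655/7⌋ − ⌊1655/11⌋ + ⌊1655/14⌋ + ⌊1655/22⌋ + ⌊1655/77⌋ − ⌊1655/154⌋ = 646

646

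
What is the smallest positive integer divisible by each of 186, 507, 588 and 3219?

lcm(186, 507) = 186·507/gcd = 94302/3 = 31434
lcm(31434, 588) = 31434·588/gcd = 18483192/6 = 3080532
lcm(3080532, 3219) = 3080532·3219/gcd = 9916232508/3 = 3305410836

3305410836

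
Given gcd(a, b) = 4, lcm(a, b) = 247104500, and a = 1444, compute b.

a·b = gcd·lcm = 4·247104500 = 988418000, so b = 988418000/1444 = 684500.

684500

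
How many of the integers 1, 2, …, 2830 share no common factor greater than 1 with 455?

1791

455 = 5·7·13. Inclusion–exclusion on these primes:
2830 − ⌊2830/5⌋ − ⌊2830/7⌋ − ⌊2830/13⌋ + ⌊2830/35⌋ + ⌊2830/65⌋ + ⌊2830/91⌋ − ⌊2830/455⌋ = 1791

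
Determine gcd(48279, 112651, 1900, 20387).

gcd(48279, 112651): 112651 = 2·48279 + 16093; 48279 = 3·16093 + 0 → 16093
gcd(16093, 1900): 16093 = 8·1900 + 893; 1900 = 2·893 + 114; 893 = 7·114 + 95; 114 = 1·95 + 19; 95 = 5·19 + 0 → 19
gcd(19, 20387): 20387 = 1073·19 + 0 → 19

19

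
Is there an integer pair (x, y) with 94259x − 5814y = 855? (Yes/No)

By Bézout, 94259x − 5814y = 855 has integer solutions iff gcd(94259, 5814) | 855.
Euclid: 94259 = 16·5814 + 1235; 5814 = 4·1235 + 874; 1235 = 1·874 + 361; 874 = 2·361 + 152; 361 = 2·152 + 57; 152 = 2·57 + 38; 57 = 1·38 + 19; 38 = 2·19 + 0. gcd = 19; 855 mod 19 = 0. Yes.

Yes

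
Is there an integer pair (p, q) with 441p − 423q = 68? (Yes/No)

No

By Bézout, 441p − 423q = 68 has integer solutions iff gcd(441, 423) | 68.
Euclid: 441 = 1·423 + 18; 423 = 23·18 + 9; 18 = 2·9 + 0. gcd = 9; 68 mod 9 = 5. No.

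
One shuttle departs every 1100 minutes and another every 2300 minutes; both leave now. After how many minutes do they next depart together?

25300

gcd first: 2300 = 2·1100 + 100; 1100 = 11·100 + 0 → gcd = 100
lcm = 1100·2300/gcd = 2530000/100 = 25300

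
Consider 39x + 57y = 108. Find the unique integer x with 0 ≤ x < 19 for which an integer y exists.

Reduce mod 57: 39x ≡ 108 (mod 57). With g = gcd(39, 57) = 3 dividing 108, divide through: 13x ≡ 36 (mod 19).
Since gcd(13, 19) = 1, x ≡ 36·(13)⁻¹ ≡ 13 (mod 19). Smallest non-negative: 13.

13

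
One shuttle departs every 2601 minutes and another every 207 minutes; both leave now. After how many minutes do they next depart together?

2601 = 3² · 17²; 207 = 3² · 23
max exponents: 3² · 17² · 23 = 59823

59823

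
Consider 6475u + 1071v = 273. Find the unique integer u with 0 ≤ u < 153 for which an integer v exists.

Reduce mod 1071: 6475u ≡ 273 (mod 1071). With g = gcd(6475, 1071) = 7 dividing 273, divide through: 925u ≡ 39 (mod 153).
Since gcd(925, 153) = 1, u ≡ 39·(925)⁻¹ ≡ 93 (mod 153). Smallest non-negative: 93.

93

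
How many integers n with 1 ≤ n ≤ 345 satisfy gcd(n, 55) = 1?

251

55 = 5·11. Inclusion–exclusion on these primes:
345 − ⌊345/5⌋ − ⌊345/11⌋ + ⌊345/55⌋ = 251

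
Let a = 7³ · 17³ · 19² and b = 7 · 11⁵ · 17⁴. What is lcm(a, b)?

max exponent per prime: 7³ · 11⁵ · 17⁴ · 19² = 1665560578922933

1665560578922933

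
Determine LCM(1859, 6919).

gcd first: 6919 = 3·1859 + 1342; 1859 = 1·1342 + 517; 1342 = 2·517 + 308; 517 = 1·308 + 209; 308 = 1·209 + 99; 209 = 2·99 + 11; 99 = 9·11 + 0 → gcd = 11
lcm = 1859·6919/gcd = 12862421/11 = 1169311

1169311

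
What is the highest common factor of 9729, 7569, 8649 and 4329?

9

9729 = 3² · 23 · 47; 7569 = 3² · 29²; 8649 = 3² · 31²; 4329 = 3² · 13 · 37
gcd takes min exponent of each prime: 3² = 9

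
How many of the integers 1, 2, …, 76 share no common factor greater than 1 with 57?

48

57 = 3·19. Inclusion–exclusion on these primes:
76 − ⌊76/3⌋ − ⌊76/19⌋ + ⌊76/57⌋ = 48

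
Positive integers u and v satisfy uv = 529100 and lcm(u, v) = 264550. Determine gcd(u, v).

2

gcd·lcm = product, so gcd = 529100/264550 = 2.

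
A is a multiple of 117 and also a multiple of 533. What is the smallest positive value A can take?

117 = 3² · 13; 533 = 13 · 41
max exponents: 3² · 13 · 41 = 4797

4797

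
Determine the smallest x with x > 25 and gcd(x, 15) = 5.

35

Multiples of 5 above 25: 5·6, 5·7, … . Need the cofactor coprime to 15/5 = 3.
Checking s = 6, 7, … the first with gcd(s, 3) = 1 is s = 7, giving 35.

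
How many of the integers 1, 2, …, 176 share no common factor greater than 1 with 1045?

120

1045 = 5·11·19. Inclusion–exclusion on these primes:
176 − ⌊176/5⌋ − ⌊176/11⌋ − ⌊176/19⌋ + ⌊176/55⌋ + ⌊176/95⌋ + ⌊176/209⌋ − ⌊176/1045⌋ = 120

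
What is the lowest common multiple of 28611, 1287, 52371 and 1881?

28611 = 3² · 11 · 17²; 1287 = 3² · 11 · 13; 52371 = 3² · 11 · 23²; 1881 = 3² · 11 · 19
lcm takes max exponent of each prime: 3² · 11 · 13 · 17² · 19 · 23² = 3738399093

3738399093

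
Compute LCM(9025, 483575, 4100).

28629574300

9025 = 5² · 19²; 483575 = 5² · 23 · 29²; 4100 = 2² · 5² · 41
lcm takes max exponent of each prime: 2² · 5² · 19² · 23 · 29² · 41 = 28629574300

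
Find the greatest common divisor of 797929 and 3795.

797929 = 11 · 17² · 251
3795 = 3 · 5 · 11 · 23
Common: 11 = 11

11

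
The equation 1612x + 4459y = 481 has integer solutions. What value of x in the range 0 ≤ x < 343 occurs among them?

gcd(1612, 4459) = 13 (Euclid: 4459 = 2·1612 + 1235; 1612 = 1·1235 + 377; 1235 = 3·377 + 104; 377 = 3·104 + 65; 104 = 1·65 + 39; 65 = 1·39 + 26; 39 = 1·26 + 13; 26 = 2·13 + 0), and 13 | 481.
Extended Euclid: 1612·(-130) + 4459·(47) = 13. Scale by 37: x₀ = -4810.
General solution x = x₀ + 343t; reducing mod 343 gives x = 335 (and y = -121).

335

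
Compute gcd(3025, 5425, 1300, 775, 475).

gcd(3025, 5425): 5425 = 1·3025 + 2400; 3025 = 1·2400 + 625; 2400 = 3·625 + 525; 625 = 1·525 + 100; 525 = 5·100 + 25; 100 = 4·25 + 0 → 25
gcd(25, 1300): 1300 = 52·25 + 0 → 25
gcd(25, 775): 775 = 31·25 + 0 → 25
gcd(25, 475): 475 = 19·25 + 0 → 25

25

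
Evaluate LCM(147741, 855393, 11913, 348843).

147741 = 3 · 11³ · 37; 855393 = 3 · 7² · 11 · 23²; 11913 = 3 · 11 · 19²; 348843 = 3 · 11² · 31²
lcm takes max exponent of each prime: 3 · 7² · 11³ · 19² · 23² · 31² · 37 = 1328566740004581

1328566740004581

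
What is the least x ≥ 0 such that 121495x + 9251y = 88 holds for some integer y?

Reduce mod 9251: 121495x ≡ 88 (mod 9251). With g = gcd(121495, 9251) = 11 dividing 88, divide through: 11045x ≡ 8 (mod 841).
Since gcd(11045, 841) = 1, x ≡ 8·(11045)⁻¹ ≡ 781 (mod 841). Smallest non-negative: 781.

781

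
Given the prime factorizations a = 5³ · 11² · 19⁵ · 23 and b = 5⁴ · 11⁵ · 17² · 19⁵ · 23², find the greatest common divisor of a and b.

min exponent per shared prime: 5³ · 11² · 19⁵ · 23 = 861372939625

861372939625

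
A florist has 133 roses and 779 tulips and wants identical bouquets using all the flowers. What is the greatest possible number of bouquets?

133 = 7 · 19
779 = 19 · 41
Common: 19 = 19

19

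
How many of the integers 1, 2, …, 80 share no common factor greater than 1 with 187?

69

Prime factors of 187: 11, 17. Count integers ≤ 80 divisible by none of them.
By inclusion–exclusion: 80 − ⌊80/11⌋ − ⌊80/17⌋ + ⌊80/187⌋ = 69.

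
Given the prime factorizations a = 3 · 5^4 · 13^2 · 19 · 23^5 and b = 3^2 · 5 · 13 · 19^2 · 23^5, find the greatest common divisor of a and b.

23846650815

min exponent per shared prime: 3 · 5 · 13 · 19 · 23^5 = 23846650815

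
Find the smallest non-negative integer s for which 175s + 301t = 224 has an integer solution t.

3

Euclid: 301 = 1·175 + 126; 175 = 1·126 + 49; 126 = 2·49 + 28; 49 = 1·28 + 21; 28 = 1·21 + 7; 21 = 3·7 + 0 → gcd = 7; 224 = 7·32.
Back-substitution yields 175·(-12) + 301·(7) = 7, so one solution is s = -12·32 = -384, t = 7·32 = 224.
Solutions in s differ by 301/7 = 43; the one in [0, 43) is -384 mod 43 = 3.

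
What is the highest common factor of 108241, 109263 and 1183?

7

108241 = 7² · 47²; 109263 = 3 · 7 · 11² · 43; 1183 = 7 · 13²
gcd takes min exponent of each prime: 7 = 7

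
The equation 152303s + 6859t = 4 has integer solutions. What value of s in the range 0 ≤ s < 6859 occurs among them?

Reduce mod 6859: 152303s ≡ 4 (mod 6859). With g = gcd(152303, 6859) = 1 dividing 4, divide through: 152303s ≡ 4 (mod 6859).
Since gcd(152303, 6859) = 1, s ≡ 4·(152303)⁻¹ ≡ 2314 (mod 6859). Smallest non-negative: 2314.

2314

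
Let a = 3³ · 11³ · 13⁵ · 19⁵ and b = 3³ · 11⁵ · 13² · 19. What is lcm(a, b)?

max exponent per prime: 3³ · 11⁵ · 13⁵ · 19⁵ = 3997716164729640639

3997716164729640639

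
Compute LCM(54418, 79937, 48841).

7438777346

54418 = 2 · 7 · 13² · 23; 79937 = 11 · 13² · 43; 48841 = 13² · 17²
lcm takes max exponent of each prime: 2 · 7 · 11 · 13² · 17² · 23 · 43 = 7438777346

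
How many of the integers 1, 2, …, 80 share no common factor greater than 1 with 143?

143 = 11·13. Inclusion–exclusion on these primes:
80 − ⌊80/11⌋ − ⌊80/13⌋ + ⌊80/143⌋ = 67

67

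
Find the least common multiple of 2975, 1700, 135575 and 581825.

5196860900

2975 = 5² · 7 · 17; 1700 = 2² · 5² · 17; 135575 = 5² · 11 · 17 · 29; 581825 = 5² · 17 · 37²
lcm takes max exponent of each prime: 2² · 5² · 7 · 11 · 17 · 29 · 37² = 5196860900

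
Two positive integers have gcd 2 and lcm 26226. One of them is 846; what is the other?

62

Using pq = gcd(p,q)·lcm(p,q) = 2·26226 = 52452, we get q = 52452/846 = 62.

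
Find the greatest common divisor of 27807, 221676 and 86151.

27807 = 3 · 13 · 23 · 31; 221676 = 2² · 3 · 7² · 13 · 29; 86151 = 3 · 13 · 47²
gcd takes min exponent of each prime: 3 · 13 = 39

39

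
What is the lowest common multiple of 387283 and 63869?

gcd first: 387283 = 6·63869 + 4069; 63869 = 15·4069 + 2834; 4069 = 1·2834 + 1235; 2834 = 2·1235 + 364; 1235 = 3·364 + 143; 364 = 2·143 + 78; 143 = 1·78 + 65; 78 = 1·65 + 13; 65 = 5·13 + 0 → gcd = 13
lcm = 387283·63869/gcd = 24735377927/13 = 1902721379

1902721379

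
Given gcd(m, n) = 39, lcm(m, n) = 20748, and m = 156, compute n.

m·n = gcd·lcm = 39·20748 = 809172, so n = 809172/156 = 5187.

5187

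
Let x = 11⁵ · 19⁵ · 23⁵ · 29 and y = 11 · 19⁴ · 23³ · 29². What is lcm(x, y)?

2158572333743631118687

max exponent per prime: 11⁵ · 19⁵ · 23⁵ · 29² = 2158572333743631118687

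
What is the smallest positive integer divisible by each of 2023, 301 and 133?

1652791

2023 = 7 · 17²; 301 = 7 · 43; 133 = 7 · 19
lcm takes max exponent of each prime: 7 · 17² · 19 · 43 = 1652791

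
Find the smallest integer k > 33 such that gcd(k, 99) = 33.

99 = 33·3. Any k with gcd(k, 99) = 33 is a multiple of 33, say 33s, with s coprime to 3.
Need s > 33/33, so s ≥ 2. First s ≥ 2 with gcd(s, 3) = 1 is s = 2. Thus k = 33·2 = 66.

66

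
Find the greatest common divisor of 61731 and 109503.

9

Euclid: 109503 = 1·61731 + 47772; 61731 = 1·47772 + 13959; 47772 = 3·13959 + 5895; 13959 = 2·5895 + 2169; 5895 = 2·2169 + 1557; 2169 = 1·1557 + 612; 1557 = 2·612 + 333; 612 = 1·333 + 279; 333 = 1·279 + 54; 279 = 5·54 + 9; 54 = 6·9 + 0. Last nonzero remainder: 9.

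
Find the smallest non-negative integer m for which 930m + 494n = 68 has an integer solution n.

84

Reduce mod 494: 930m ≡ 68 (mod 494). With g = gcd(930, 494) = 2 dividing 68, divide through: 465m ≡ 34 (mod 247).
Since gcd(465, 247) = 1, m ≡ 34·(465)⁻¹ ≡ 84 (mod 247). Smallest non-negative: 84.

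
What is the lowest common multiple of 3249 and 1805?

16245

3249 = 3² · 19²; 1805 = 5 · 19²
max exponents: 3² · 5 · 19² = 16245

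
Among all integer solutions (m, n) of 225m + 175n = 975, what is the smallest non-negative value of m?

Reduce mod 175: 225m ≡ 975 (mod 175). With g = gcd(225, 175) = 25 dividing 975, divide through: 9m ≡ 39 (mod 7).
Since gcd(9, 7) = 1, m ≡ 39·(9)⁻¹ ≡ 2 (mod 7). Smallest non-negative: 2.

2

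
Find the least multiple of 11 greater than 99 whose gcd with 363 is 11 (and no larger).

Multiples of 11 above 99: 11·10, 11·11, … . Need the cofactor coprime to 363/11 = 33.
Checking s = 10, 11, … the first with gcd(s, 33) = 1 is s = 10, giving 110.

110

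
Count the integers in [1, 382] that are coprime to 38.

181

Prime factors of 38: 2, 19. Count integers ≤ 382 divisible by none of them.
By inclusion–exclusion: 382 − ⌊382/2⌋ − ⌊382/19⌋ + ⌊382/38⌋ = 181.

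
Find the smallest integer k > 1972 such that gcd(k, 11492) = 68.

2040

Multiples of 68 above 1972: 68·30, 68·31, … . Need the cofactor coprime to 11492/68 = 169.
Checking s = 30, 31, … the first with gcd(s, 169) = 1 is s = 30, giving 2040.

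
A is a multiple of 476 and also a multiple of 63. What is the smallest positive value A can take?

4284

gcd first: 476 = 7·63 + 35; 63 = 1·35 + 28; 35 = 1·28 + 7; 28 = 4·7 + 0 → gcd = 7
lcm = 476·63/gcd = 29988/7 = 4284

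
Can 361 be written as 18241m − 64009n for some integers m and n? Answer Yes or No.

Yes

By Bézout, 18241m − 64009n = 361 has integer solutions iff gcd(18241, 64009) | 361.
Euclid: 64009 = 3·18241 + 9286; 18241 = 1·9286 + 8955; 9286 = 1·8955 + 331; 8955 = 27·331 + 18; 331 = 18·18 + 7; 18 = 2·7 + 4; 7 = 1·4 + 3; 4 = 1·3 + 1; 3 = 3·1 + 0. gcd = 1; 361 mod 1 = 0. Yes.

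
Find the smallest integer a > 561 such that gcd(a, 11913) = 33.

gcd(a, 11913) = 33 forces 33 | a; write a = 33s. Then gcd(33s, 33·361) = 33·gcd(s, 361), so need gcd(s, 361) = 1.
33s > 561 gives s ≥ 18. The least s ≥ 18 coprime to 361 is 18, so a = 33·18 = 594.

594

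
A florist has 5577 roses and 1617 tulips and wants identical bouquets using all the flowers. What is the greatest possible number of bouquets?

33

5577 = 3 · 11 · 13²
1617 = 3 · 7² · 11
Common: 3 · 11 = 33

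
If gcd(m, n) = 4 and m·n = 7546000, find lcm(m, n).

For any two positive integers, gcd × lcm equals their product. Hence lcm = 7546000 / 4 = 1886500.

1886500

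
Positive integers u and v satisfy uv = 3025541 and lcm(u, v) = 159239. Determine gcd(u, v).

From gcd × lcm = uv: gcd = 3025541 / 159239 = 19.

19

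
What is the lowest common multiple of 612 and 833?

29988

gcd first: 833 = 1·612 + 221; 612 = 2·221 + 170; 221 = 1·170 + 51; 170 = 3·51 + 17; 51 = 3·17 + 0 → gcd = 17
lcm = 612·833/gcd = 509796/17 = 29988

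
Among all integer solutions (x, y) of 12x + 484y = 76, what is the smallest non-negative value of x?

87

Reduce mod 484: 12x ≡ 76 (mod 484). With g = gcd(12, 484) = 4 dividing 76, divide through: 3x ≡ 19 (mod 121).
Since gcd(3, 121) = 1, x ≡ 19·(3)⁻¹ ≡ 87 (mod 121). Smallest non-negative: 87.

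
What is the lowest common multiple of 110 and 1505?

gcd first: 1505 = 13·110 + 75; 110 = 1·75 + 35; 75 = 2·35 + 5; 35 = 7·5 + 0 → gcd = 5
lcm = 110·1505/gcd = 165550/5 = 33110

33110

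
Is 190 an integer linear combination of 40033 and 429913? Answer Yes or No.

By Bézout, 40033u + 429913v = 190 has integer solutions iff gcd(40033, 429913) | 190.
Euclid: 429913 = 10·40033 + 29583; 40033 = 1·29583 + 10450; 29583 = 2·10450 + 8683; 10450 = 1·8683 + 1767; 8683 = 4·1767 + 1615; 1767 = 1·1615 + 152; 1615 = 10·152 + 95; 152 = 1·95 + 57; 95 = 1·57 + 38; 57 = 1·38 + 19; 38 = 2·19 + 0. gcd = 19; 190 mod 19 = 0. Yes.

Yes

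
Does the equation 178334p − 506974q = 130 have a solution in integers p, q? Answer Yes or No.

By Bézout, 178334p − 506974q = 130 has integer solutions iff gcd(178334, 506974) | 130.
Euclid: 506974 = 2·178334 + 150306; 178334 = 1·150306 + 28028; 150306 = 5·28028 + 10166; 28028 = 2·10166 + 7696; 10166 = 1·7696 + 2470; 7696 = 3·2470 + 286; 2470 = 8·286 + 182; 286 = 1·182 + 104; 182 = 1·104 + 78; 104 = 1·78 + 26; 78 = 3·26 + 0. gcd = 26; 130 mod 26 = 0. Yes.

Yes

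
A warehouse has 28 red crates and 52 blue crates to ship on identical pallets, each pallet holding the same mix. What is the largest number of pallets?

28 = 2² · 7
52 = 2² · 13
Common: 2² = 4

4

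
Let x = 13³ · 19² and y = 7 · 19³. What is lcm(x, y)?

105484561

max exponent per prime: 7 · 13³ · 19³ = 105484561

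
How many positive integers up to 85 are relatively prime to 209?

74

209 = 11·19. Inclusion–exclusion on these primes:
85 − ⌊85/11⌋ − ⌊85/19⌋ + ⌊85/209⌋ = 74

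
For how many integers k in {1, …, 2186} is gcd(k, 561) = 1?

Prime factors of 561: 3, 11, 17. Count integers ≤ 2186 divisible by none of them.
By inclusion–exclusion: 2186 − ⌊2186/3⌋ − ⌊2186/11⌋ − ⌊2186/17⌋ + ⌊2186/33⌋ + ⌊2186/51⌋ + ⌊2186/187⌋ − ⌊2186/561⌋ = 1248.

1248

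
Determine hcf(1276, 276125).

1

Euclid: 276125 = 216·1276 + 509; 1276 = 2·509 + 258; 509 = 1·258 + 251; 258 = 1·251 + 7; 251 = 35·7 + 6; 7 = 1·6 + 1; 6 = 6·1 + 0. Last nonzero remainder: 1.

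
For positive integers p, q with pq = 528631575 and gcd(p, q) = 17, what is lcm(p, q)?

31095975

For any two positive integers, gcd × lcm equals their product. Hence lcm = 528631575 / 17 = 31095975.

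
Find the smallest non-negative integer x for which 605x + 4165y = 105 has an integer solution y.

Euclid: 4165 = 6·605 + 535; 605 = 1·535 + 70; 535 = 7·70 + 45; 70 = 1·45 + 25; 45 = 1·25 + 20; 25 = 1·20 + 5; 20 = 4·5 + 0 → gcd = 5; 105 = 5·21.
Back-substitution yields 605·(179) + 4165·(-26) = 5, so one solution is x = 179·21 = 3759, y = -26·21 = -546.
Solutions in x differ by 4165/5 = 833; the one in [0, 833) is 3759 mod 833 = 427.

427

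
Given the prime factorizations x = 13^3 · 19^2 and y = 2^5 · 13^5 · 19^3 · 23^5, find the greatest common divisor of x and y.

793117

min exponent per shared prime: 13^3 · 19^2 = 793117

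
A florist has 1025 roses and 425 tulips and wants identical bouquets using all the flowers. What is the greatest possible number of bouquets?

Euclid: 1025 = 2·425 + 175; 425 = 2·175 + 75; 175 = 2·75 + 25; 75 = 3·25 + 0. Last nonzero remainder: 25.

25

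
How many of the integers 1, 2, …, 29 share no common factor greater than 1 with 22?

22 = 2·11. Inclusion–exclusion on these primes:
29 − ⌊29/2⌋ − ⌊29/11⌋ + ⌊29/22⌋ = 14

14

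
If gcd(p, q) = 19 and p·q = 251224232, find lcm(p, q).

13222328

For any two positive integers, gcd × lcm equals their product. Hence lcm = 251224232 / 19 = 13222328.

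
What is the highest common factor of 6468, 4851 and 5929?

539

6468 = 2² · 3 · 7² · 11; 4851 = 3² · 7² · 11; 5929 = 7² · 11²
gcd takes min exponent of each prime: 7² · 11 = 539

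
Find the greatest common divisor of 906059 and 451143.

Euclid: 906059 = 2·451143 + 3773; 451143 = 119·3773 + 2156; 3773 = 1·2156 + 1617; 2156 = 1·1617 + 539; 1617 = 3·539 + 0. Last nonzero remainder: 539.

539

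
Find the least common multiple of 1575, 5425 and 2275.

634725

lcm(1575, 5425) = 1575·5425/gcd = 8544375/175 = 48825
lcm(48825, 2275) = 48825·2275/gcd = 111076875/175 = 634725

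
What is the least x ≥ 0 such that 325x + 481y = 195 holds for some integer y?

Reduce mod 481: 325x ≡ 195 (mod 481). With g = gcd(325, 481) = 13 dividing 195, divide through: 25x ≡ 15 (mod 37).
Since gcd(25, 37) = 1, x ≡ 15·(25)⁻¹ ≡ 8 (mod 37). Smallest non-negative: 8.

8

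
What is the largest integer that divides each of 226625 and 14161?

226625 = 5³ · 7² · 37
14161 = 7² · 17²
Common: 7² = 49

49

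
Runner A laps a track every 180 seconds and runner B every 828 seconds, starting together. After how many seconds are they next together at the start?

4140

180 = 2² · 3² · 5; 828 = 2² · 3² · 23
max exponents: 2² · 3² · 5 · 23 = 4140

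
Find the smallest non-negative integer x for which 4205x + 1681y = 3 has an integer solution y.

1346

Euclid: 4205 = 2·1681 + 843; 1681 = 1·843 + 838; 843 = 1·838 + 5; 838 = 167·5 + 3; 5 = 1·3 + 2; 3 = 1·2 + 1; 2 = 2·1 + 0 → gcd = 1; 3 = 1·3.
Back-substitution yields 4205·(-672) + 1681·(1681) = 1, so one solution is x = -672·3 = -2016, y = 1681·3 = 5043.
Solutions in x differ by 1681/1 = 1681; the one in [0, 1681) is -2016 mod 1681 = 1346.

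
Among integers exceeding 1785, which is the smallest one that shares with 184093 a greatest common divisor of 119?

184093 = 119·1547. Any a with gcd(a, 184093) = 119 is a multiple of 119, say 119s, with s coprime to 1547.
Need s > 1785/119, so s ≥ 16. First s ≥ 16 with gcd(s, 1547) = 1 is s = 16. Thus a = 119·16 = 1904.

1904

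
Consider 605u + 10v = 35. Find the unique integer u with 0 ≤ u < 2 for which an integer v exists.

Euclid: 605 = 60·10 + 5; 10 = 2·5 + 0 → gcd = 5; 35 = 5·7.
Back-substitution yields 605·(1) + 10·(-60) = 5, so one solution is u = 1·7 = 7, v = -60·7 = -420.
Solutions in u differ by 10/5 = 2; the one in [0, 2) is 7 mod 2 = 1.

1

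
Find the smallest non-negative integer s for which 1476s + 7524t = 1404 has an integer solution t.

108

Reduce mod 7524: 1476s ≡ 1404 (mod 7524). With g = gcd(1476, 7524) = 36 dividing 1404, divide through: 41s ≡ 39 (mod 209).
Since gcd(41, 209) = 1, s ≡ 39·(41)⁻¹ ≡ 108 (mod 209). Smallest non-negative: 108.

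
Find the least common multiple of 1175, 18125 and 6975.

237673125

lcm(1175, 18125) = 1175·18125/gcd = 21296875/25 = 851875
lcm(851875, 6975) = 851875·6975/gcd = 5941828125/25 = 237673125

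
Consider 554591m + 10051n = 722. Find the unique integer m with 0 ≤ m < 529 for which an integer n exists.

203

gcd(554591, 10051) = 19 (Euclid: 554591 = 55·10051 + 1786; 10051 = 5·1786 + 1121; 1786 = 1·1121 + 665; 1121 = 1·665 + 456; 665 = 1·456 + 209; 456 = 2·209 + 38; 209 = 5·38 + 19; 38 = 2·19 + 0), and 19 | 722.
Extended Euclid: 554591·(242) + 10051·(-13353) = 19. Scale by 38: m₀ = 9196.
General solution m = m₀ + 529t; reducing mod 529 gives m = 203 (and n = -11201).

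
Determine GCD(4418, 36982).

Euclid: 36982 = 8·4418 + 1638; 4418 = 2·1638 + 1142; 1638 = 1·1142 + 496; 1142 = 2·496 + 150; 496 = 3·150 + 46; 150 = 3·46 + 12; 46 = 3·12 + 10; 12 = 1·10 + 2; 10 = 5·2 + 0. Last nonzero remainder: 2.

2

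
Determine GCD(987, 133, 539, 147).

7

987 = 3 · 7 · 47; 133 = 7 · 19; 539 = 7² · 11; 147 = 3 · 7²
gcd takes min exponent of each prime: 7 = 7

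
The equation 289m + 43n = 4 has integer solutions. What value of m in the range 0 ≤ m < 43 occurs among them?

Reduce mod 43: 289m ≡ 4 (mod 43). With g = gcd(289, 43) = 1 dividing 4, divide through: 289m ≡ 4 (mod 43).
Since gcd(289, 43) = 1, m ≡ 4·(289)⁻¹ ≡ 14 (mod 43). Smallest non-negative: 14.

14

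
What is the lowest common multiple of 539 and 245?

539 = 7² · 11; 245 = 5 · 7²
max exponents: 5 · 7² · 11 = 2695

2695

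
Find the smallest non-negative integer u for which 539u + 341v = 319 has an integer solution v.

24

Euclid: 539 = 1·341 + 198; 341 = 1·198 + 143; 198 = 1·143 + 55; 143 = 2·55 + 33; 55 = 1·33 + 22; 33 = 1·22 + 11; 22 = 2·11 + 0 → gcd = 11; 319 = 11·29.
Back-substitution yields 539·(-12) + 341·(19) = 11, so one solution is u = -12·29 = -348, v = 19·29 = 551.
Solutions in u differ by 341/11 = 31; the one in [0, 31) is -348 mod 31 = 24.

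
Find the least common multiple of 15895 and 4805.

15275095

gcd first: 15895 = 3·4805 + 1480; 4805 = 3·1480 + 365; 1480 = 4·365 + 20; 365 = 18·20 + 5; 20 = 4·5 + 0 → gcd = 5
lcm = 15895·4805/gcd = 76375475/5 = 15275095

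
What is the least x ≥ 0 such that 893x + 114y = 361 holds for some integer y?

5

Euclid: 893 = 7·114 + 95; 114 = 1·95 + 19; 95 = 5·19 + 0 → gcd = 19; 361 = 19·19.
Back-substitution yields 893·(-1) + 114·(8) = 19, so one solution is x = -1·19 = -19, y = 8·19 = 152.
Solutions in x differ by 114/19 = 6; the one in [0, 6) is -19 mod 6 = 5.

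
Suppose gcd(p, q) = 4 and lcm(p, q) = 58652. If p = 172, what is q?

1364

p·q = gcd·lcm = 4·58652 = 234608, so q = 234608/172 = 1364.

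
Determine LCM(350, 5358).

gcd first: 5358 = 15·350 + 108; 350 = 3·108 + 26; 108 = 4·26 + 4; 26 = 6·4 + 2; 4 = 2·2 + 0 → gcd = 2
lcm = 350·5358/gcd = 1875300/2 = 937650

937650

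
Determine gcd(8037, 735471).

8037 = 3² · 19 · 47
735471 = 3² · 11 · 17 · 19 · 23
Common: 3² · 19 = 171

171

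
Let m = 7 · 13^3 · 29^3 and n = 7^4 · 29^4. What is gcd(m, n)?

170723

min exponent per shared prime: 7 · 29^3 = 170723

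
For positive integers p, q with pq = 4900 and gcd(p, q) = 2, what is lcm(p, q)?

For any two positive integers, gcd × lcm equals their product. Hence lcm = 4900 / 2 = 2450.

2450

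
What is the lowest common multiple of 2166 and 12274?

36822

2166 = 2 · 3 · 19²; 12274 = 2 · 17 · 19²
max exponents: 2 · 3 · 17 · 19² = 36822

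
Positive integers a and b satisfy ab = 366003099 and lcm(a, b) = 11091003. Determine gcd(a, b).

From gcd × lcm = ab: gcd = 366003099 / 11091003 = 33.

33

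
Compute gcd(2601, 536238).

9

Euclid: 536238 = 206·2601 + 432; 2601 = 6·432 + 9; 432 = 48·9 + 0. Last nonzero remainder: 9.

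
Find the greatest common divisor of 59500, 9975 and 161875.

59500 = 2² · 5³ · 7 · 17; 9975 = 3 · 5² · 7 · 19; 161875 = 5⁴ · 7 · 37
gcd takes min exponent of each prime: 5² · 7 = 175

175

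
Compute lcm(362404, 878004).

79548040404

gcd first: 878004 = 2·362404 + 153196; 362404 = 2·153196 + 56012; 153196 = 2·56012 + 41172; 56012 = 1·41172 + 14840; 41172 = 2·14840 + 11492; 14840 = 1·11492 + 3348; 11492 = 3·3348 + 1448; 3348 = 2·1448 + 452; 1448 = 3·452 + 92; 452 = 4·92 + 84; 92 = 1·84 + 8; 84 = 10·8 + 4; 8 = 2·4 + 0 → gcd = 4
lcm = 362404·878004/gcd = 318192161616/4 = 79548040404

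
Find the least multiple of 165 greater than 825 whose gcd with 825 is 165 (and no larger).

gcd(t, 825) = 165 forces 165 | t; write t = 165s. Then gcd(165s, 165·5) = 165·gcd(s, 5), so need gcd(s, 5) = 1.
165s > 825 gives s ≥ 6. The least s ≥ 6 coprime to 5 is 6, so t = 165·6 = 990.

990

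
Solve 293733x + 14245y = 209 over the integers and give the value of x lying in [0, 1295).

708

Reduce mod 14245: 293733x ≡ 209 (mod 14245). With g = gcd(293733, 14245) = 11 dividing 209, divide through: 26703x ≡ 19 (mod 1295).
Since gcd(26703, 1295) = 1, x ≡ 19·(26703)⁻¹ ≡ 708 (mod 1295). Smallest non-negative: 708.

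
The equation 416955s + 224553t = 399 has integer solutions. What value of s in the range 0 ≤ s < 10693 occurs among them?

440

Reduce mod 224553: 416955s ≡ 399 (mod 224553). With g = gcd(416955, 224553) = 21 dividing 399, divide through: 19855s ≡ 19 (mod 10693).
Since gcd(19855, 10693) = 1, s ≡ 19·(19855)⁻¹ ≡ 440 (mod 10693). Smallest non-negative: 440.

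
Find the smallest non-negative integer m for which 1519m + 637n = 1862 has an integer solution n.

5

gcd(1519, 637) = 49 (Euclid: 1519 = 2·637 + 245; 637 = 2·245 + 147; 245 = 1·147 + 98; 147 = 1·98 + 49; 98 = 2·49 + 0), and 49 | 1862.
Extended Euclid: 1519·(-5) + 637·(12) = 49. Scale by 38: m₀ = -190.
General solution m = m₀ + 13t; reducing mod 13 gives m = 5 (and n = -9).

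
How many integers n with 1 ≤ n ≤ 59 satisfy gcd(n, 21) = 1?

Prime factors of 21: 3, 7. Count integers ≤ 59 divisible by none of them.
By inclusion–exclusion: 59 − ⌊59/3⌋ − ⌊59/7⌋ + ⌊59/21⌋ = 34.

34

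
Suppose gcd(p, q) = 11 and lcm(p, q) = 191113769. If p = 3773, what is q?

Using pq = gcd(p,q)·lcm(p,q) = 11·191113769 = 2102251459, we get q = 2102251459/3773 = 557183.

557183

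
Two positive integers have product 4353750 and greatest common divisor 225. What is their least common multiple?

19350

For any two positive integers, gcd × lcm equals their product. Hence lcm = 4353750 / 225 = 19350.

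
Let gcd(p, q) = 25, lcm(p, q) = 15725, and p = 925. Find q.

425

p·q = gcd·lcm = 25·15725 = 393125, so q = 393125/925 = 425.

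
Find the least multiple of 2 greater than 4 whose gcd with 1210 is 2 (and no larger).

Multiples of 2 above 4: 2·3, 2·4, … . Need the cofactor coprime to 1210/2 = 605.
Checking s = 3, 4, … the first with gcd(s, 605) = 1 is s = 3, giving 6.

6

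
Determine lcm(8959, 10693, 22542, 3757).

8959 = 17² · 31; 10693 = 17² · 37; 22542 = 2 · 3 · 13 · 17²; 3757 = 13 · 17²
lcm takes max exponent of each prime: 2 · 3 · 13 · 17² · 31 · 37 = 25855674

25855674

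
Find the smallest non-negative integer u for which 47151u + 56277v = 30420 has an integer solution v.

9

Euclid: 56277 = 1·47151 + 9126; 47151 = 5·9126 + 1521; 9126 = 6·1521 + 0 → gcd = 1521; 30420 = 1521·20.
Back-substitution yields 47151·(6) + 56277·(-5) = 1521, so one solution is u = 6·20 = 120, v = -5·20 = -100.
Solutions in u differ by 56277/1521 = 37; the one in [0, 37) is 120 mod 37 = 9.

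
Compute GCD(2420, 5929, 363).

121

2420 = 2² · 5 · 11²; 5929 = 7² · 11²; 363 = 3 · 11²
gcd takes min exponent of each prime: 11² = 121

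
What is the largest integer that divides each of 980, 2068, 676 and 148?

4

gcd(980, 2068): 2068 = 2·980 + 108; 980 = 9·108 + 8; 108 = 13·8 + 4; 8 = 2·4 + 0 → 4
gcd(4, 676): 676 = 169·4 + 0 → 4
gcd(4, 148): 148 = 37·4 + 0 → 4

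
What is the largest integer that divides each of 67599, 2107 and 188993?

gcd(67599, 2107): 67599 = 32·2107 + 175; 2107 = 12·175 + 7; 175 = 25·7 + 0 → 7
gcd(7, 188993): 188993 = 26999·7 + 0 → 7

7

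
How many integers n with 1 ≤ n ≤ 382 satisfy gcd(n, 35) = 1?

35 = 5·7. Inclusion–exclusion on these primes:
382 − ⌊382/5⌋ − ⌊382/7⌋ + ⌊382/35⌋ = 262

262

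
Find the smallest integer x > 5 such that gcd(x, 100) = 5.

15

Multiples of 5 above 5: 5·2, 5·3, … . Need the cofactor coprime to 100/5 = 20.
Checking s = 2, 3, … the first with gcd(s, 20) = 1 is s = 3, giving 15.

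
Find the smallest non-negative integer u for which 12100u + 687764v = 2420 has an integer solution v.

Euclid: 687764 = 56·12100 + 10164; 12100 = 1·10164 + 1936; 10164 = 5·1936 + 484; 1936 = 4·484 + 0 → gcd = 484; 2420 = 484·5.
Back-substitution yields 12100·(-341) + 687764·(6) = 484, so one solution is u = -341·5 = -1705, v = 6·5 = 30.
Solutions in u differ by 687764/484 = 1421; the one in [0, 1421) is -1705 mod 1421 = 1137.

1137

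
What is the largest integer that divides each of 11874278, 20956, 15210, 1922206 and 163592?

gcd(11874278, 20956): 11874278 = 566·20956 + 13182; 20956 = 1·13182 + 7774; 13182 = 1·7774 + 5408; 7774 = 1·5408 + 2366; 5408 = 2·2366 + 676; 2366 = 3·676 + 338; 676 = 2·338 + 0 → 338
gcd(338, 15210): 15210 = 45·338 + 0 → 338
gcd(338, 1922206): 1922206 = 5687·338 + 0 → 338
gcd(338, 163592): 163592 = 484·338 + 0 → 338

338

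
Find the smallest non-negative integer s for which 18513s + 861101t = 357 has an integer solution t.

48839

Reduce mod 861101: 18513s ≡ 357 (mod 861101). With g = gcd(18513, 861101) = 17 dividing 357, divide through: 1089s ≡ 21 (mod 50653).
Since gcd(1089, 50653) = 1, s ≡ 21·(1089)⁻¹ ≡ 48839 (mod 50653). Smallest non-negative: 48839.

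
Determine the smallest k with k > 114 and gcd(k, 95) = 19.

133

gcd(k, 95) = 19 forces 19 | k; write k = 19s. Then gcd(19s, 19·5) = 19·gcd(s, 5), so need gcd(s, 5) = 1.
19s > 114 gives s ≥ 7. The least s ≥ 7 coprime to 5 is 7, so k = 19·7 = 133.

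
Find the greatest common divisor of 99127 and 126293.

289

99127 = 7³ · 17²
126293 = 17² · 19 · 23
Common: 17² = 289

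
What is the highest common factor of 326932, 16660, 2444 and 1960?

4

326932 = 2² · 37 · 47²; 16660 = 2² · 5 · 7² · 17; 2444 = 2² · 13 · 47; 1960 = 2³ · 5 · 7²
gcd takes min exponent of each prime: 2² = 4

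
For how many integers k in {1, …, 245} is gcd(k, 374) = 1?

374 = 2·11·17. Inclusion–exclusion on these primes:
245 − ⌊245/2⌋ − ⌊245/11⌋ − ⌊245/17⌋ + ⌊245/22⌋ + ⌊245/34⌋ + ⌊245/187⌋ − ⌊245/374⌋ = 106

106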